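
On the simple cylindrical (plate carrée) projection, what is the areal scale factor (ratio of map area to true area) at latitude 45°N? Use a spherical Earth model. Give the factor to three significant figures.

1.41

In the plate carrée (x = Rλ, y = Rφ), meridians are true-scale (h = 1) and parallels are stretched by k = sec φ.
Areal scale = h·k = 1 × sec φ; at 45°, h = 1.000, k = 1.414, so h·k = 1.414.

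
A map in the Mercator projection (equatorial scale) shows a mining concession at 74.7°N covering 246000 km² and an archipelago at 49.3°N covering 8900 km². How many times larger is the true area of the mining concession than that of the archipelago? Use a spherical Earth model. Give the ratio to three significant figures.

4.53

On Mercator the areal scale is sec²φ, so true area = apparent × cos²φ.
True area of mining concession: 246000 × cos²(74.7°) = 246000 × 0.06963 = 17130 km².
True area of archipelago: 8900 × cos²(49.3°) = 8900 × 0.4252 = 3785 km².
Ratio = 17130 / 3785 ≈ 4.53.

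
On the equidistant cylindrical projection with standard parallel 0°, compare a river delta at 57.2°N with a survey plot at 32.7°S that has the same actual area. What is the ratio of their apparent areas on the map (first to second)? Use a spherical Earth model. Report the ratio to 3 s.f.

1.55

Plate carrée maps x = Rλ, y = Rφ. The meridian scale is h = 1 and the parallel scale is k = 1/cos φ = sec φ.
Areal scale at 57.2°: h·k = 1.000 × 1.846 = 1.846.
Areal scale at 32.7°: h·k = 1.000 × 1.188 = 1.188.
Ratio = 1.846/1.188 ≈ 1.55.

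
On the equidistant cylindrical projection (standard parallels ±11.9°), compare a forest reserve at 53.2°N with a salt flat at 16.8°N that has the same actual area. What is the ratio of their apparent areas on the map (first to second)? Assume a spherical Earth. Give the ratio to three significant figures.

With standard parallel φ₀ = 11.9°, the equirectangular projection gives x = Rλ cos φ₀, y = Rφ, so h = 1 and k = cos 11.9° / cos φ.
Areal scale at 53.2°: h·k = 1.000 × 1.634 = 1.634.
Areal scale at 16.8°: h·k = 1.000 × 1.022 = 1.022.
Ratio = 1.634/1.022 ≈ 1.60.

1.60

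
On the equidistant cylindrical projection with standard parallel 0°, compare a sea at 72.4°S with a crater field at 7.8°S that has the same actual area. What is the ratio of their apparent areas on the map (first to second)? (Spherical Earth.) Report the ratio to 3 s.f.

For the equirectangular projection with φ₀ = 0 (plate carrée), h = 1 along meridians and k = sec φ along parallels.
Areal scale at 72.4°: h·k = 1.000 × 3.307 = 3.307.
Areal scale at 7.8°: h·k = 1.000 × 1.009 = 1.009.
Ratio = 3.307/1.009 ≈ 3.28.

3.28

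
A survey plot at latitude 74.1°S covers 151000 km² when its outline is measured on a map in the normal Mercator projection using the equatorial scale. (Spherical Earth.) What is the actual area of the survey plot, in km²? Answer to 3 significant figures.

11300 km²

For Mercator, h = k = sec φ (a conformal cylindrical projection has a single point scale, 1/cos φ).
Areal scale = k² = sec²φ = 1/cos²(74.1°) = 1/0.2740² = 13.32.
True area = apparent / (areal scale) = 151000 / 13.32 ≈ 11300 km².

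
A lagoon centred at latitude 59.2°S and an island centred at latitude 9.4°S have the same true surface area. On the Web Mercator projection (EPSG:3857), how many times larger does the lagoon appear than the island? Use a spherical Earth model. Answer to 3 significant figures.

On Mercator, area is exaggerated by sec²φ = 1/cos²φ.
At 59.2°: sec²(59.2°) = 1/0.5120² = 3.814.
At 9.4°: sec²(9.4°) = 1/0.9866² = 1.027.
Ratio = 3.814/1.027 = cos²(9.4°)/cos²(59.2°) ≈ 3.71.

3.71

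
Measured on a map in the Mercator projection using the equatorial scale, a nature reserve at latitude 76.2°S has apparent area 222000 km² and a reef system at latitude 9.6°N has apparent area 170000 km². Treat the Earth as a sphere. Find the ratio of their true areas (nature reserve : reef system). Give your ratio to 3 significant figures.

0.0764

Mercator's areal exaggeration is sec²φ; hence true area = (apparent area) · cos²φ.
True area of nature reserve: 222000 × cos²(76.2°) = 222000 × 0.05690 = 12630 km².
True area of reef system: 170000 × cos²(9.6°) = 170000 × 0.9722 = 165300 km².
Ratio = 12630 / 165300 ≈ 0.0764.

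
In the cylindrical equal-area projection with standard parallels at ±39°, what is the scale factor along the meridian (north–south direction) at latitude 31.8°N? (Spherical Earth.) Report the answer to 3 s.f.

1.09

For cylindrical equal-area with standard parallel φ₀, h = cos φ / cos φ₀ and k = cos φ₀ / cos φ, so h·k = 1.
h = cos 31.8° / cos 39° = 0.8499/0.7771 = 1.094.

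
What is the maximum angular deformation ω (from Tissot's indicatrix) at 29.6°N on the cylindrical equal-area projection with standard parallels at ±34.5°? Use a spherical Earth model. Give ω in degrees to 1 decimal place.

6.1°

For cylindrical equal-area with standard parallel φ₀, h = cos φ / cos φ₀ and k = cos φ₀ / cos φ, so h·k = 1.
At 29.6°: h = 1.055, k = 0.9478; principal scales a = 1.055, b = 0.9478.
sin(ω/2) = (a − b)/(a + b) = 0.1072/2.003 = 0.05354, so ω = 2 arcsin(0.05354) ≈ 6.1°.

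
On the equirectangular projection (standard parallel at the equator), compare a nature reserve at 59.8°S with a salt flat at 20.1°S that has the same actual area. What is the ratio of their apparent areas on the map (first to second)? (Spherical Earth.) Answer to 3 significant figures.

Plate carrée maps x = Rλ, y = Rφ. The meridian scale is h = 1 and the parallel scale is k = 1/cos φ = sec φ.
Areal scale at 59.8°: h·k = 1.000 × 1.988 = 1.988.
Areal scale at 20.1°: h·k = 1.000 × 1.065 = 1.065.
Ratio = 1.988/1.065 ≈ 1.87.

1.87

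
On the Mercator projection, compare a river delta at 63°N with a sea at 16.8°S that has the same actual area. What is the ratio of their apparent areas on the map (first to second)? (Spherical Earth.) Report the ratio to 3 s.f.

Mercator areal scale is sec²φ.
At 63°: sec²(63°) = 1/0.4540² = 4.852.
At 16.8°: sec²(16.8°) = 1/0.9573² = 1.091.
Ratio = 4.852/1.091 = cos²(16.8°)/cos²(63°) ≈ 4.45.

4.45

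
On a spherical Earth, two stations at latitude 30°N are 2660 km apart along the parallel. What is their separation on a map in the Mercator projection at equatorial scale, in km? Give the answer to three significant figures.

3070 km

For Mercator, h = k = sec φ (a conformal cylindrical projection has a single point scale, 1/cos φ).
Along the parallel, k = sec 30° = 1/0.8660 = 1.155.
Map distance = 2660 × 1.155 ≈ 3070 km.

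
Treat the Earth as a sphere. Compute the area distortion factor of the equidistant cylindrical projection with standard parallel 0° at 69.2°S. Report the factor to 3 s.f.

In the plate carrée (x = Rλ, y = Rφ), meridians are true-scale (h = 1) and parallels are stretched by k = sec φ.
Areal scale = h·k = 1 × sec φ; at 69.2°, h = 1.000, k = 2.816, so h·k = 2.816.

2.82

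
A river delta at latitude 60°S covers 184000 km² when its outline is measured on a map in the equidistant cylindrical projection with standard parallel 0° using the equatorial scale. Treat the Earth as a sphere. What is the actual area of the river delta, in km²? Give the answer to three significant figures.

92000 km²

For the equirectangular projection with φ₀ = 0 (plate carrée), h = 1 along meridians and k = sec φ along parallels.
Areal scale = h·k = 1 × sec φ; at 60°, h = 1.000, k = 2.000, so h·k = 2.000.
True area = apparent / (areal scale) = 184000 / 2.000 ≈ 92000 km².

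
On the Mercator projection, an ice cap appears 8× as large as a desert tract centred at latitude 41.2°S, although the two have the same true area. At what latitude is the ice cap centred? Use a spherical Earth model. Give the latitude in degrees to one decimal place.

74.6°

Mercator areal scale is sec²φ, so apparent-area ratio = sec²φ₁ / sec²φ₂ = cos²φ₂ / cos²φ₁.
cos²φ₂ / cos²φ₁ = 8  ⇒  cos φ₁ = cos 41.2° / √8 = 0.7524/2.828 = 0.2660.
φ₁ = arccos(0.2660) ≈ 74.6°.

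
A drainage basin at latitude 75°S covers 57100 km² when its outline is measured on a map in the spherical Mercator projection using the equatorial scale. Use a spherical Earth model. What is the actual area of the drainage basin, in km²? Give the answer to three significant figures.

3820 km²

For Mercator, h = k = sec φ (a conformal cylindrical projection has a single point scale, 1/cos φ).
Areal scale = k² = sec²φ = 1/cos²(75°) = 1/0.2588² = 14.93.
True area = apparent / (areal scale) = 57100 / 14.93 ≈ 3820 km².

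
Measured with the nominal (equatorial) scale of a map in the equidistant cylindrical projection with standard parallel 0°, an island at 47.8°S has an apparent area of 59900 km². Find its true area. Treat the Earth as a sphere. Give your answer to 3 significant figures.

Plate carrée maps x = Rλ, y = Rφ. The meridian scale is h = 1 and the parallel scale is k = 1/cos φ = sec φ.
Areal scale = h·k = 1 × sec φ; at 47.8°, h = 1.000, k = 1.489, so h·k = 1.489.
True area = apparent / (areal scale) = 59900 / 1.489 ≈ 40200 km².

40200 km²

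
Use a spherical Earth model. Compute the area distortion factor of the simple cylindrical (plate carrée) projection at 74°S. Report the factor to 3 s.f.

3.63

Plate carrée maps x = Rλ, y = Rφ. The meridian scale is h = 1 and the parallel scale is k = 1/cos φ = sec φ.
Areal scale = h·k = 1 × sec φ; at 74°, h = 1.000, k = 3.628, so h·k = 3.628.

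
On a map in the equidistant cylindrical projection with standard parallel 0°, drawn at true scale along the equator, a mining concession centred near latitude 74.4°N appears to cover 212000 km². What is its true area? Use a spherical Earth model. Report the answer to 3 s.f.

57000 km²

Plate carrée maps x = Rλ, y = Rφ. The meridian scale is h = 1 and the parallel scale is k = 1/cos φ = sec φ.
Areal scale = h·k = 1 × sec φ; at 74.4°, h = 1.000, k = 3.719, so h·k = 3.719.
True area = apparent / (areal scale) = 212000 / 3.719 ≈ 57000 km².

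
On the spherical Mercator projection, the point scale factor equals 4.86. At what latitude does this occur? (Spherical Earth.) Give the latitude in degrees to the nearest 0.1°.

Mercator scale is k = sec φ = 1/cos φ.
1/cos φ = 4.86  ⇒  cos φ = 0.2058  ⇒  φ = arccos(0.2058) ≈ 78.1°.

78.1°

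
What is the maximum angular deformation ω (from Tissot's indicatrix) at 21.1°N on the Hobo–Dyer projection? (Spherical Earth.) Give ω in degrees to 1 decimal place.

18.5°

The Hobo–Dyer projection is cylindrical equal-area with φ₀ = 37.5°. For cylindrical equal-area with standard parallel φ₀, h = cos φ / cos φ₀ and k = cos φ₀ / cos φ, so h·k = 1.
At 21.1°: h = 1.176, k = 0.8504; principal scales a = 1.176, b = 0.8504.
sin(ω/2) = (a − b)/(a + b) = 0.3256/2.026 = 0.1607, so ω = 2 arcsin(0.1607) ≈ 18.5°.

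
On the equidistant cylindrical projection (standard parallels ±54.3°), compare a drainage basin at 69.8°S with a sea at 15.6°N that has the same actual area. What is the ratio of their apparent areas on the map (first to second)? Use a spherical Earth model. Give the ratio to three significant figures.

With standard parallel φ₀ = 54.3°, the equirectangular projection gives x = Rλ cos φ₀, y = Rφ, so h = 1 and k = cos 54.3° / cos φ.
Areal scale at 69.8°: h·k = 1.000 × 1.690 = 1.690.
Areal scale at 15.6°: h·k = 1.000 × 0.6059 = 0.6059.
Ratio = 1.690/0.6059 ≈ 2.79.

2.79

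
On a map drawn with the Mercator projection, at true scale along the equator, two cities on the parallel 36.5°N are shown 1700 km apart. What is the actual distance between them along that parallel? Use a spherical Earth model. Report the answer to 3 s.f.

1370 km

The Mercator projection is conformal; its linear scale factor is the same in every direction and equals sec φ = 1/cos φ.
Along the parallel at 36.5°, map distances are exaggerated by k = sec 36.5° = 1.244.
True distance = 1700 / 1.244 = 1700 × cos 36.5° ≈ 1370 km.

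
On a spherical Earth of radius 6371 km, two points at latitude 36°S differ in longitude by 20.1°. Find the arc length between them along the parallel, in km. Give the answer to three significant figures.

1810 km

Arc length along a parallel = R cos φ · Δλ (with Δλ in radians).
= 6371 × cos 36° × (20.1° × π/180) = 6371 × 0.8090 × 0.3508 ≈ 1810 km.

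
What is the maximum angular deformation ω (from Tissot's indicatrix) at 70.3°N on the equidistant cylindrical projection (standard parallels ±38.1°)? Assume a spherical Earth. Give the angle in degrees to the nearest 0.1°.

47.2°

In the equirectangular projection with standard parallel φ₀ = 38.1° (x = Rλ cos φ₀, y = Rφ), meridians are true-scale (h = 1) and the parallel scale is k = cos φ₀ / cos φ.
At 70.3°: h = 1.000, k = 2.334; principal scales a = 2.334, b = 1.000.
sin(ω/2) = (a − b)/(a + b) = 1.334/3.334 = 0.4002, so ω = 2 arcsin(0.4002) ≈ 47.2°.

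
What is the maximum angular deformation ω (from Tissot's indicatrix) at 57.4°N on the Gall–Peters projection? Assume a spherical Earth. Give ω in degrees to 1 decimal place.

30.8°

The Gall–Peters projection is cylindrical equal-area with φ₀ = 45°. A cylindrical equal-area projection with standard parallel φ₀ has meridian scale h = cos φ / cos φ₀ and parallel scale k = cos φ₀ / cos φ (so areas are preserved, h·k = 1).
At 57.4°: h = 0.7619, k = 1.312; principal scales a = 1.312, b = 0.7619.
sin(ω/2) = (a − b)/(a + b) = 0.5505/2.074 = 0.2654, so ω = 2 arcsin(0.2654) ≈ 30.8°.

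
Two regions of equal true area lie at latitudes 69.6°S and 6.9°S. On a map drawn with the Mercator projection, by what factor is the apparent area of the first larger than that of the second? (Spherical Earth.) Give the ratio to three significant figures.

8.11

On Mercator, area is exaggerated by sec²φ = 1/cos²φ.
At 69.6°: sec²(69.6°) = 1/0.3486² = 8.230.
At 6.9°: sec²(6.9°) = 1/0.9928² = 1.015.
Ratio = 8.230/1.015 = cos²(6.9°)/cos²(69.6°) ≈ 8.11.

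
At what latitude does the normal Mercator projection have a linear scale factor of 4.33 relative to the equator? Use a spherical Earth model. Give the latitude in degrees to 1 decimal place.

76.6°

Mercator scale is k = sec φ = 1/cos φ.
1/cos φ = 4.33  ⇒  cos φ = 0.2309  ⇒  φ = arccos(0.2309) ≈ 76.6°.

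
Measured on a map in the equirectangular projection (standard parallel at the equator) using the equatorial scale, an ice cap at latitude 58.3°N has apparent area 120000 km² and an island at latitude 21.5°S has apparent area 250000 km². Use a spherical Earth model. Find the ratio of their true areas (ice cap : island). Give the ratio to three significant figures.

On the plate carrée, areal scale = h·k = 1 × sec φ, so true area = apparent × cos φ.
True area of ice cap: 120000 × cos(58.3°) = 120000 × 0.5255 = 63060 km².
True area of island: 250000 × cos(21.5°) = 250000 × 0.9304 = 232600 km².
Ratio = 63060 / 232600 ≈ 0.271.

0.271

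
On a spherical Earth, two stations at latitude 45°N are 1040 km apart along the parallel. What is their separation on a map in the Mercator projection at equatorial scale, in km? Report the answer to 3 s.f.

The Mercator projection is conformal; its linear scale factor is the same in every direction and equals sec φ = 1/cos φ.
Along the parallel, k = sec 45° = 1/0.7071 = 1.414.
Map distance = 1040 × 1.414 ≈ 1470 km.

1470 km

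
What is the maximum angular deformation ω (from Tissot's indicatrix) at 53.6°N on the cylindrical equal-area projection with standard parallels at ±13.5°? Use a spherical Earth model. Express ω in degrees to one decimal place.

A cylindrical equal-area projection with standard parallel φ₀ has meridian scale h = cos φ / cos φ₀ and parallel scale k = cos φ₀ / cos φ (so areas are preserved, h·k = 1).
At 53.6°: h = 0.6103, k = 1.639; principal scales a = 1.639, b = 0.6103.
sin(ω/2) = (a − b)/(a + b) = 1.028/2.249 = 0.4573, so ω = 2 arcsin(0.4573) ≈ 54.4°.

54.4°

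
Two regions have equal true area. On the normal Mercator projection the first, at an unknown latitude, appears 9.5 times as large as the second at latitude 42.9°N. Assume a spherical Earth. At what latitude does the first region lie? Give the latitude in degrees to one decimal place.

76.3°

On Mercator, (apparent₁)/(apparent₂) = sec²φ₁ / sec²φ₂ when true areas are equal.
cos²φ₂ / cos²φ₁ = 9.5  ⇒  cos φ₁ = cos 42.9° / √9.5 = 0.7325/3.082 = 0.2377.
φ₁ = arccos(0.2377) ≈ 76.3°.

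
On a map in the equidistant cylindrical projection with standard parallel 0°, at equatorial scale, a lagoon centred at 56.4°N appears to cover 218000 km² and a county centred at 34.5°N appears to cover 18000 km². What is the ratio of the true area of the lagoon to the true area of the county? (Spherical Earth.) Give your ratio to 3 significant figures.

8.13

Plate carrée has h = 1 and k = sec φ, giving areal scale sec φ; true area = (apparent area) · cos φ.
True area of lagoon: 218000 × cos(56.4°) = 218000 × 0.5534 = 120600 km².
True area of county: 18000 × cos(34.5°) = 18000 × 0.8241 = 14830 km².
Ratio = 120600 / 14830 ≈ 8.13.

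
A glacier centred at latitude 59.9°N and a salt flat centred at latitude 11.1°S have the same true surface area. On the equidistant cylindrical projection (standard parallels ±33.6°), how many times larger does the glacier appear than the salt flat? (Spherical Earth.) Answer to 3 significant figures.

1.96

In the equirectangular projection with standard parallel φ₀ = 33.6° (x = Rλ cos φ₀, y = Rφ), meridians are true-scale (h = 1) and the parallel scale is k = cos φ₀ / cos φ.
Areal scale at 59.9°: h·k = 1.000 × 1.661 = 1.661.
Areal scale at 11.1°: h·k = 1.000 × 0.8488 = 0.8488.
Ratio = 1.661/0.8488 ≈ 1.96.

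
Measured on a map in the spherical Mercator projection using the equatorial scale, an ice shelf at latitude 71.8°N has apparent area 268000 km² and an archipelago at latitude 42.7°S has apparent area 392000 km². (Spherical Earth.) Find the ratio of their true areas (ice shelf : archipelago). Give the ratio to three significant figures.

0.123

Mercator's areal exaggeration is sec²φ; hence true area = (apparent area) · cos²φ.
True area of ice shelf: 268000 × cos²(71.8°) = 268000 × 0.09755 = 26140 km².
True area of archipelago: 392000 × cos²(42.7°) = 392000 × 0.5401 = 211700 km².
Ratio = 26140 / 211700 ≈ 0.123.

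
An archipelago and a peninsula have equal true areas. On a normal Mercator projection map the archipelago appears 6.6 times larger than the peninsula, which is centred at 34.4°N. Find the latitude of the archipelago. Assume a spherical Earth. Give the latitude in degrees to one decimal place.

71.3°

Mercator areal scale is sec²φ, so apparent-area ratio = sec²φ₁ / sec²φ₂ = cos²φ₂ / cos²φ₁.
cos²φ₂ / cos²φ₁ = 6.6  ⇒  cos φ₁ = cos 34.4° / √6.6 = 0.8251/2.569 = 0.3212.
φ₁ = arccos(0.3212) ≈ 71.3°.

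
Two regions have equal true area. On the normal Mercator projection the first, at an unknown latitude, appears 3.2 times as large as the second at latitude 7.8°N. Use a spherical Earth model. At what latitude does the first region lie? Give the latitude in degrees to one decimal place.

Mercator areal scale is sec²φ, so apparent-area ratio = sec²φ₁ / sec²φ₂ = cos²φ₂ / cos²φ₁.
cos²φ₂ / cos²φ₁ = 3.2  ⇒  cos φ₁ = cos 7.8° / √3.2 = 0.9907/1.789 = 0.5538.
φ₁ = arccos(0.5538) ≈ 56.4°.

56.4°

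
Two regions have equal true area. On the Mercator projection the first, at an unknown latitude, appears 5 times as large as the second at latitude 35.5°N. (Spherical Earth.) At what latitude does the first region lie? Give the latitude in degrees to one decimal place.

68.6°

For equal true areas on Mercator, apparent areas scale as sec²φ, so the ratio is cos²φ₂ / cos²φ₁.
cos²φ₂ / cos²φ₁ = 5  ⇒  cos φ₁ = cos 35.5° / √5 = 0.8141/2.236 = 0.3641.
φ₁ = arccos(0.3641) ≈ 68.6°.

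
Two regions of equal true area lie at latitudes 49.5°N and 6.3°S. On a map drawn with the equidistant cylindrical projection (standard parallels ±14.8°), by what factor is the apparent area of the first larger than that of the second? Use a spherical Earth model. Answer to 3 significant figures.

1.53

The equidistant cylindrical projection with φ₀ = 14.8° has h = 1 (meridians true) and k = cos φ₀ / cos φ along parallels.
Areal scale at 49.5°: h·k = 1.000 × 1.489 = 1.489.
Areal scale at 6.3°: h·k = 1.000 × 0.9727 = 0.9727.
Ratio = 1.489/0.9727 ≈ 1.53.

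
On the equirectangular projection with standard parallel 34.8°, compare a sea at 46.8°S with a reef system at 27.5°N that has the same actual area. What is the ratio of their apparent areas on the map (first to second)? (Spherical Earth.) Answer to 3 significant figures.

With standard parallel φ₀ = 34.8°, the equirectangular projection gives x = Rλ cos φ₀, y = Rφ, so h = 1 and k = cos 34.8° / cos φ.
Areal scale at 46.8°: h·k = 1.000 × 1.200 = 1.200.
Areal scale at 27.5°: h·k = 1.000 × 0.9257 = 0.9257.
Ratio = 1.200/0.9257 ≈ 1.30.

1.30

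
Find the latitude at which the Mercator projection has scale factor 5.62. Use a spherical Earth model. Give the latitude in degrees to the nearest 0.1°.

79.8°

Mercator scale is k = sec φ = 1/cos φ.
1/cos φ = 5.62  ⇒  cos φ = 0.1779  ⇒  φ = arccos(0.1779) ≈ 79.8°.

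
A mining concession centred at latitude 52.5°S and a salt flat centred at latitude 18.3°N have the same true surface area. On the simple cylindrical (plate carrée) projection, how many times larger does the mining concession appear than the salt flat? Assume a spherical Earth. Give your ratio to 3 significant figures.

In the plate carrée (x = Rλ, y = Rφ), meridians are true-scale (h = 1) and parallels are stretched by k = sec φ.
Areal scale at 52.5°: h·k = 1.000 × 1.643 = 1.643.
Areal scale at 18.3°: h·k = 1.000 × 1.053 = 1.053.
Ratio = 1.643/1.053 ≈ 1.56.

1.56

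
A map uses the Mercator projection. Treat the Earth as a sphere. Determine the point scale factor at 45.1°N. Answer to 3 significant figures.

For Mercator, h = k = sec φ (a conformal cylindrical projection has a single point scale, 1/cos φ).
k = 1/cos 45.1° = 1/0.7059 = 1.417.

1.42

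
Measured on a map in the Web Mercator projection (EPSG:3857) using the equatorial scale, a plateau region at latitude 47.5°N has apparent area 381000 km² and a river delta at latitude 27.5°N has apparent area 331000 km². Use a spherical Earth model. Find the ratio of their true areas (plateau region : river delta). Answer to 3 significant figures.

Mercator's areal exaggeration is sec²φ; hence true area = (apparent area) · cos²φ.
True area of plateau region: 381000 × cos²(47.5°) = 381000 × 0.4564 = 173900 km².
True area of river delta: 331000 × cos²(27.5°) = 331000 × 0.7868 = 260400 km².
Ratio = 173900 / 260400 ≈ 0.668.

0.668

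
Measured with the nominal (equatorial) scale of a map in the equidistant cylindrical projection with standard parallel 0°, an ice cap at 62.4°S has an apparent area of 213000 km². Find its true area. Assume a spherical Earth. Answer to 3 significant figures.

In the plate carrée (x = Rλ, y = Rφ), meridians are true-scale (h = 1) and parallels are stretched by k = sec φ.
Areal scale = h·k = 1 × sec φ; at 62.4°, h = 1.000, k = 2.158, so h·k = 2.158.
True area = apparent / (areal scale) = 213000 / 2.158 ≈ 98700 km².

98700 km²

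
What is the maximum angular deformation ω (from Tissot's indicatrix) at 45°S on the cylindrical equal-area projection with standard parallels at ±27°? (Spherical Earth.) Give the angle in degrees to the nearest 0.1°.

For cylindrical equal-area with standard parallel φ₀, h = cos φ / cos φ₀ and k = cos φ₀ / cos φ, so h·k = 1.
At 45°: h = 0.7936, k = 1.260; principal scales a = 1.260, b = 0.7936.
sin(ω/2) = (a − b)/(a + b) = 0.4665/2.054 = 0.2271, so ω = 2 arcsin(0.2271) ≈ 26.3°.

26.3°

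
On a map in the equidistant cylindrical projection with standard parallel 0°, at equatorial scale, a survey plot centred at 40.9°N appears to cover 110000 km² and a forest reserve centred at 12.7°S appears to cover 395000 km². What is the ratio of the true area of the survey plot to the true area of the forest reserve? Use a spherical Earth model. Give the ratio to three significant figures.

0.216

Plate carrée has h = 1 and k = sec φ, giving areal scale sec φ; true area = (apparent area) · cos φ.
True area of survey plot: 110000 × cos(40.9°) = 110000 × 0.7559 = 83140 km².
True area of forest reserve: 395000 × cos(12.7°) = 395000 × 0.9755 = 385300 km².
Ratio = 83140 / 385300 ≈ 0.216.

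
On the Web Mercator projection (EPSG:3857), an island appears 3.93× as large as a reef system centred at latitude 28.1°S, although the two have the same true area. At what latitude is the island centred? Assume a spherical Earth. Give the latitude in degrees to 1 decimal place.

For equal true areas on Mercator, apparent areas scale as sec²φ, so the ratio is cos²φ₂ / cos²φ₁.
cos²φ₂ / cos²φ₁ = 3.93  ⇒  cos φ₁ = cos 28.1° / √3.93 = 0.8821/1.982 = 0.4450.
φ₁ = arccos(0.4450) ≈ 63.6°.

63.6°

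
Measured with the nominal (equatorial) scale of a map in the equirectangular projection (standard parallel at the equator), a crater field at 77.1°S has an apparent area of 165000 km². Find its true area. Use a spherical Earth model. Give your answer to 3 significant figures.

For the equirectangular projection with φ₀ = 0 (plate carrée), h = 1 along meridians and k = sec φ along parallels.
Areal scale = h·k = 1 × sec φ; at 77.1°, h = 1.000, k = 4.479, so h·k = 4.479.
True area = apparent / (areal scale) = 165000 / 4.479 ≈ 36800 km².

36800 km²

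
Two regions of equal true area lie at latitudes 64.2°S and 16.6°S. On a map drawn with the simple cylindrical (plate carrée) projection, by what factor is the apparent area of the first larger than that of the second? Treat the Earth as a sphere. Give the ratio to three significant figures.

In the plate carrée (x = Rλ, y = Rφ), meridians are true-scale (h = 1) and parallels are stretched by k = sec φ.
Areal scale at 64.2°: h·k = 1.000 × 2.298 = 2.298.
Areal scale at 16.6°: h·k = 1.000 × 1.043 = 1.043.
Ratio = 2.298/1.043 ≈ 2.20.

2.20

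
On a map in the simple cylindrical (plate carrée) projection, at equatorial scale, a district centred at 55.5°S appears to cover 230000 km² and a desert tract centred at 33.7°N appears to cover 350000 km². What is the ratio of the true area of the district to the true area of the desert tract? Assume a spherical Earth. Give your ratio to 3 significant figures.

On the plate carrée, areal scale = h·k = 1 × sec φ, so true area = apparent × cos φ.
True area of district: 230000 × cos(55.5°) = 230000 × 0.5664 = 130300 km².
True area of desert tract: 350000 × cos(33.7°) = 350000 × 0.8320 = 291200 km².
Ratio = 130300 / 291200 ≈ 0.447.

0.447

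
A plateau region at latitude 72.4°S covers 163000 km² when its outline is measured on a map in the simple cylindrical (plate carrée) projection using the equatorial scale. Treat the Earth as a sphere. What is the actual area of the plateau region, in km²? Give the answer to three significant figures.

In the plate carrée (x = Rλ, y = Rφ), meridians are true-scale (h = 1) and parallels are stretched by k = sec φ.
Areal scale = h·k = 1 × sec φ; at 72.4°, h = 1.000, k = 3.307, so h·k = 3.307.
True area = apparent / (areal scale) = 163000 / 3.307 ≈ 49300 km².

49300 km²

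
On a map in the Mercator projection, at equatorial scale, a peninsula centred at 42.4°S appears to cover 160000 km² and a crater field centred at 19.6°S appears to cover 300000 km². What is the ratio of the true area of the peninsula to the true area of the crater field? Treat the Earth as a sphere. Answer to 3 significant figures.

0.328

On Mercator the areal scale is sec²φ, so true area = apparent × cos²φ.
True area of peninsula: 160000 × cos²(42.4°) = 160000 × 0.5453 = 87250 km².
True area of crater field: 300000 × cos²(19.6°) = 300000 × 0.8875 = 266200 km².
Ratio = 87250 / 266200 ≈ 0.328.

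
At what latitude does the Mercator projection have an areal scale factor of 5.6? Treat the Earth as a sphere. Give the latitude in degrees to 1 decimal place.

Mercator areal scale is sec²φ.
sec²φ = 5.6  ⇒  cos²φ = 0.1786  ⇒  cos φ = 0.4226.
φ = arccos(0.4226) ≈ 65.0°.

65.0°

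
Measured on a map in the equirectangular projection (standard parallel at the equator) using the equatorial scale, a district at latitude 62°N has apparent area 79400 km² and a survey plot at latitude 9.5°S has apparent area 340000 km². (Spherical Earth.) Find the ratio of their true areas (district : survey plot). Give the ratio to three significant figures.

0.111

Plate carrée has h = 1 and k = sec φ, giving areal scale sec φ; true area = (apparent area) · cos φ.
True area of district: 79400 × cos(62°) = 79400 × 0.4695 = 37280 km².
True area of survey plot: 340000 × cos(9.5°) = 340000 × 0.9863 = 335300 km².
Ratio = 37280 / 335300 ≈ 0.111.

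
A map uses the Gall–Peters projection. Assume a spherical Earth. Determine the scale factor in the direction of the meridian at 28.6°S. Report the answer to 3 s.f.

The Gall–Peters projection is cylindrical equal-area with φ₀ = 45°. A cylindrical equal-area projection with standard parallel φ₀ has meridian scale h = cos φ / cos φ₀ and parallel scale k = cos φ₀ / cos φ (so areas are preserved, h·k = 1).
h = cos 28.6° / cos 45° = 0.8780/0.7071 = 1.242.

1.24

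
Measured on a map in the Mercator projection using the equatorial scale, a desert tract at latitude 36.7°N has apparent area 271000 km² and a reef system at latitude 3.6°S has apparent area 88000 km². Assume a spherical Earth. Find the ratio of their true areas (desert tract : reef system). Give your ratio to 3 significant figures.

Mercator's areal exaggeration is sec²φ; hence true area = (apparent area) · cos²φ.
True area of desert tract: 271000 × cos²(36.7°) = 271000 × 0.6428 = 174200 km².
True area of reef system: 88000 × cos²(3.6°) = 88000 × 0.9961 = 87650 km².
Ratio = 174200 / 87650 ≈ 1.99.

1.99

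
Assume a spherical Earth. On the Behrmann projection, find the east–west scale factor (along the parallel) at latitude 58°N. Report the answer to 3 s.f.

The Behrmann projection is cylindrical equal-area with φ₀ = 30°. For cylindrical equal-area with standard parallel φ₀, h = cos φ / cos φ₀ and k = cos φ₀ / cos φ, so h·k = 1.
k = cos 30° / cos 58° = 0.8660/0.5299 = 1.634.

1.63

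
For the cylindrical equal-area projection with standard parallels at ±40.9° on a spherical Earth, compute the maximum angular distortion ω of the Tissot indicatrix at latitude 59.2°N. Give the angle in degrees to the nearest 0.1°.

Cylindrical equal-area (φ₀ = 40.9°): h = cos φ / cos 40.9° along meridians, k = cos 40.9° / cos φ along parallels; h·k = 1.
At 59.2°: h = 0.6774, k = 1.476; principal scales a = 1.476, b = 0.6774.
sin(ω/2) = (a − b)/(a + b) = 0.7987/2.154 = 0.3709, so ω = 2 arcsin(0.3709) ≈ 43.5°.

43.5°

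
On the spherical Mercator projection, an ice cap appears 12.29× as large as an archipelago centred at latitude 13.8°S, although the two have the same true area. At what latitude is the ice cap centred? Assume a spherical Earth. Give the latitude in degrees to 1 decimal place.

Mercator areal scale is sec²φ, so apparent-area ratio = sec²φ₁ / sec²φ₂ = cos²φ₂ / cos²φ₁.
cos²φ₂ / cos²φ₁ = 12.29  ⇒  cos φ₁ = cos 13.8° / √12.29 = 0.9711/3.506 = 0.2770.
φ₁ = arccos(0.2770) ≈ 73.9°.

73.9°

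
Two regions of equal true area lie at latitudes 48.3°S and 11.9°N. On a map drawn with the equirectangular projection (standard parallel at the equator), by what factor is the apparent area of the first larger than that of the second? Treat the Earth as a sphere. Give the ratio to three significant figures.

Plate carrée maps x = Rλ, y = Rφ. The meridian scale is h = 1 and the parallel scale is k = 1/cos φ = sec φ.
Areal scale at 48.3°: h·k = 1.000 × 1.503 = 1.503.
Areal scale at 11.9°: h·k = 1.000 × 1.022 = 1.022.
Ratio = 1.503/1.022 ≈ 1.47.

1.47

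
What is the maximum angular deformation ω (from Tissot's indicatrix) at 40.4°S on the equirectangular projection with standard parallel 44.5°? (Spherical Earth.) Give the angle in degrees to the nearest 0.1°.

With standard parallel φ₀ = 44.5°, the equirectangular projection gives x = Rλ cos φ₀, y = Rφ, so h = 1 and k = cos 44.5° / cos φ.
At 40.4°: h = 1.000, k = 0.9366; principal scales a = 1.000, b = 0.9366.
sin(ω/2) = (a − b)/(a + b) = 0.06341/1.937 = 0.03274, so ω = 2 arcsin(0.03274) ≈ 3.8°.

3.8°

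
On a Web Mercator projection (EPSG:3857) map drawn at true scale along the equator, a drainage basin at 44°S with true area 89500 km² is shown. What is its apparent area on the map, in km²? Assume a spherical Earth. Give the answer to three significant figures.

173000 km²

The Mercator projection is conformal; its linear scale factor is the same in every direction and equals sec φ = 1/cos φ.
Areal scale = k² = sec²φ = 1/cos²(44°) = 1/0.7193² = 1.933.
Apparent area = 89500 × 1.933 ≈ 173000 km².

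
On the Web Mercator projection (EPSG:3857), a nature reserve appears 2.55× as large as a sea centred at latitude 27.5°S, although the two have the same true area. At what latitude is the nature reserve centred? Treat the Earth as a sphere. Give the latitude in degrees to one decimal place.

Mercator areal scale is sec²φ, so apparent-area ratio = sec²φ₁ / sec²φ₂ = cos²φ₂ / cos²φ₁.
cos²φ₂ / cos²φ₁ = 2.55  ⇒  cos φ₁ = cos 27.5° / √2.55 = 0.8870/1.597 = 0.5555.
φ₁ = arccos(0.5555) ≈ 56.3°.

56.3°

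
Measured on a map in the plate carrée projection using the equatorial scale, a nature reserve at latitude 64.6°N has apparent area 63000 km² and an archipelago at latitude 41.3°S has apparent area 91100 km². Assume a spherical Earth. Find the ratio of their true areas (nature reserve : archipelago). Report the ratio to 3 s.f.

On the plate carrée, areal scale = h·k = 1 × sec φ, so true area = apparent × cos φ.
True area of nature reserve: 63000 × cos(64.6°) = 63000 × 0.4289 = 27020 km².
True area of archipelago: 91100 × cos(41.3°) = 91100 × 0.7513 = 68440 km².
Ratio = 27020 / 68440 ≈ 0.395.

0.395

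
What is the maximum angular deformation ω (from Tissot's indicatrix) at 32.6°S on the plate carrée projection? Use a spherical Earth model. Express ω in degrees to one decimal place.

Plate carrée maps x = Rλ, y = Rφ. The meridian scale is h = 1 and the parallel scale is k = 1/cos φ = sec φ.
At 32.6°: h = 1.000, k = 1.187; principal scales a = 1.187, b = 1.000.
sin(ω/2) = (a − b)/(a + b) = 0.1870/2.187 = 0.08551, so ω = 2 arcsin(0.08551) ≈ 9.8°.

9.8°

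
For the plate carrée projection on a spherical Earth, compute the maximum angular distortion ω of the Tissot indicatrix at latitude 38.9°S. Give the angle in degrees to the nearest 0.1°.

Plate carrée maps x = Rλ, y = Rφ. The meridian scale is h = 1 and the parallel scale is k = 1/cos φ = sec φ.
At 38.9°: h = 1.000, k = 1.285; principal scales a = 1.285, b = 1.000.
sin(ω/2) = (a − b)/(a + b) = 0.2849/2.285 = 0.1247, so ω = 2 arcsin(0.1247) ≈ 14.3°.

14.3°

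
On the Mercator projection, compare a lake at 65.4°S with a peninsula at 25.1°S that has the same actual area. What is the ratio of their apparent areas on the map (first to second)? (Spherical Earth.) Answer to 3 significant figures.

Mercator areal scale is sec²φ.
At 65.4°: sec²(65.4°) = 1/0.4163² = 5.771.
At 25.1°: sec²(25.1°) = 1/0.9056² = 1.219.
Ratio = 5.771/1.219 = cos²(25.1°)/cos²(65.4°) ≈ 4.73.

4.73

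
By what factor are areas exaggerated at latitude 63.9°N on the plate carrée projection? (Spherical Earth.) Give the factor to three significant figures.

2.27

For the equirectangular projection with φ₀ = 0 (plate carrée), h = 1 along meridians and k = sec φ along parallels.
Areal scale = h·k = 1 × sec φ; at 63.9°, h = 1.000, k = 2.273, so h·k = 2.273.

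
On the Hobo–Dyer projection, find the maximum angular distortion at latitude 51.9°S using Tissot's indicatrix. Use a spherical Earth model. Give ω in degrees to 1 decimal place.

Hobo–Dyer is a cylindrical equal-area projection with standard parallels at ±37.5°. A cylindrical equal-area projection with standard parallel φ₀ has meridian scale h = cos φ / cos φ₀ and parallel scale k = cos φ₀ / cos φ (so areas are preserved, h·k = 1).
At 51.9°: h = 0.7778, k = 1.286; principal scales a = 1.286, b = 0.7778.
sin(ω/2) = (a − b)/(a + b) = 0.5080/2.064 = 0.2462, so ω = 2 arcsin(0.2462) ≈ 28.5°.

28.5°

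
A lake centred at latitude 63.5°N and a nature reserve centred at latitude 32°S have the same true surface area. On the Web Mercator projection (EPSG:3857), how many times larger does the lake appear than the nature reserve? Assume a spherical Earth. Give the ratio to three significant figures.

3.61

On Mercator, area is exaggerated by sec²φ = 1/cos²φ.
At 63.5°: sec²(63.5°) = 1/0.4462² = 5.023.
At 32°: sec²(32°) = 1/0.8480² = 1.390.
Ratio = 5.023/1.390 = cos²(32°)/cos²(63.5°) ≈ 3.61.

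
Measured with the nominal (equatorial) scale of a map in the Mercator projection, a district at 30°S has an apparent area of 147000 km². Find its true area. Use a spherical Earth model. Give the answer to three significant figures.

For Mercator, h = k = sec φ (a conformal cylindrical projection has a single point scale, 1/cos φ).
Areal scale = k² = sec²φ = 1/cos²(30°) = 1/0.8660² = 1.333.
True area = apparent / (areal scale) = 147000 / 1.333 ≈ 110000 km².

110000 km²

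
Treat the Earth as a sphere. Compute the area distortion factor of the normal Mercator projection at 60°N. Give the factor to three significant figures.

4.00

Mercator is conformal, so the point scale is isotropic: h = k = sec φ = 1/cos φ.
Areal scale = k² = sec²φ = 1/cos²(60°) = 1/0.5000² = 4.000.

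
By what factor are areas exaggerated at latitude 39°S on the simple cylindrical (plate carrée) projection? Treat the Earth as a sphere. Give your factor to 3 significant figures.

In the plate carrée (x = Rλ, y = Rφ), meridians are true-scale (h = 1) and parallels are stretched by k = sec φ.
Areal scale = h·k = 1 × sec φ; at 39°, h = 1.000, k = 1.287, so h·k = 1.287.

1.29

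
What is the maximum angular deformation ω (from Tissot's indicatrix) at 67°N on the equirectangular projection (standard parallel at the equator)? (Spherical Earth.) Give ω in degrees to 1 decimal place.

For the equirectangular projection with φ₀ = 0 (plate carrée), h = 1 along meridians and k = sec φ along parallels.
At 67°: h = 1.000, k = 2.559; principal scales a = 2.559, b = 1.000.
sin(ω/2) = (a − b)/(a + b) = 1.559/3.559 = 0.4381, so ω = 2 arcsin(0.4381) ≈ 52.0°.

52.0°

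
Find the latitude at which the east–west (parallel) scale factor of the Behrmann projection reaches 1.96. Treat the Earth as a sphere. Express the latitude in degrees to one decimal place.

63.8°

Behrmann is a cylindrical equal-area projection with standard parallels at ±30°. Cylindrical equal-area (φ₀ = 30°): h = cos φ / cos 30° along meridians, k = cos 30° / cos φ along parallels; h·k = 1.
k = cos φ₀ / cos φ = 1.96  ⇒  cos φ = cos 30° / 1.96 = 0.4418.
φ = arccos(0.4418) ≈ 63.8°.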